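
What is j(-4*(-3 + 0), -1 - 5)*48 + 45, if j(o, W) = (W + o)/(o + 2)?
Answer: 459/7 ≈ 65.571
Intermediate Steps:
j(o, W) = (W + o)/(2 + o)
j(-4*(-3 + 0), -1 - 5)*48 + 45 = (((-1 - 5) - 4*(-3 + 0))/(2 - 4*(-3 + 0)))*48 + 45 = ((-6 - 4*(-3))/(2 - 4*(-3)))*48 + 45 = ((-6 + 12)/(2 + 12))*48 + 45 = (6/14)*48 + 45 = ((1/14)*6)*48 + 45 = (3/7)*48 + 45 = 144/7 + 45 = 459/7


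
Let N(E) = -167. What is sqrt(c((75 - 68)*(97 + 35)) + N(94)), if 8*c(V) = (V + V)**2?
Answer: sqrt(426721) ≈ 653.24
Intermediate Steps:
c(V) = V**2/2 (c(V) = (V + V)**2/8 = (2*V)**2/8 = (4*V**2)/8 = V**2/2)
sqrt(c((75 - 68)*(97 + 35)) + N(94)) = sqrt(((75 - 68)*(97 + 35))**2/2 - 167) = sqrt((7*132)**2/2 - 167) = sqrt((1/2)*924**2 - 167) = sqrt((1/2)*853776 - 167) = sqrt(426888 - 167) = sqrt(426721)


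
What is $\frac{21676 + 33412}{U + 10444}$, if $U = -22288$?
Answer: $- \frac{13772}{2961} \approx -4.6511$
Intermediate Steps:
$\frac{21676 + 33412}{U + 10444} = \frac{21676 + 33412}{-22288 + 10444} = \frac{55088}{-11844} = 55088 \left(- \frac{1}{11844}\right) = - \frac{13772}{2961}$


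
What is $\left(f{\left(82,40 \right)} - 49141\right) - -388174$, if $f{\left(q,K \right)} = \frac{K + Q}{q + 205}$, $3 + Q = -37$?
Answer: $339033$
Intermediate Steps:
$Q = -40$ ($Q = -3 - 37 = -40$)
$f{\left(q,K \right)} = \frac{-40 + K}{205 + q}$ ($f{\left(q,K \right)} = \frac{K - 40}{q + 205} = \frac{-40 + K}{205 + q}$)
$\left(f{\left(82,40 \right)} - 49141\right) - -388174 = \left(\frac{-40 + 40}{205 + 82} - 49141\right) - -388174 = \left(\frac{1}{287} \cdot 0 - 49141\right) + 388174 = \left(0 - 49141\right) + 388174 = -49141 + 388174 = 339033$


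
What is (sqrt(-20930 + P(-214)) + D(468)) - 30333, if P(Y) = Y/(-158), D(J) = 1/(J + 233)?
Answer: -21263432/701 + 3*I*sqrt(14512853)/79 ≈ -30333.0 + 144.67*I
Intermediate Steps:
D(J) = 1/(233 + J)
P(Y) = -Y/158 (P(Y) = Y*(-1/158) = -Y/158)
(sqrt(-20930 + P(-214)) + D(468)) - 30333 = (sqrt(-20930 - 1/158*(-214)) + 1/(233 + 468)) - 30333 = (sqrt(-20930 + 107/79) + 1/701) - 30333 = (sqrt(-1653363/79) + 1/701) - 30333 = (3*I*sqrt(14512853)/79 + 1/701) - 30333 = (1/701 + 3*I*sqrt(14512853)/79) - 30333 = -21263432/701 + 3*I*sqrt(14512853)/79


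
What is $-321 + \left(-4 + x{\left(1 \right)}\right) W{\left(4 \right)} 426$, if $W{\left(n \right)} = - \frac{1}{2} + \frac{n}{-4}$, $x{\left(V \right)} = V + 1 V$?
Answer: $957$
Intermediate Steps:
$x{\left(V \right)} = 2 V$ ($x{\left(V \right)} = V + V = 2 V$)
$W{\left(n \right)} = - \frac{1}{2} - \frac{n}{4}$ ($W{\left(n \right)} = \left(-1\right) \frac{1}{2} + n \left(- \frac{1}{4}\right) = - \frac{1}{2} - \frac{n}{4}$)
$-321 + \left(-4 + x{\left(1 \right)}\right) W{\left(4 \right)} 426 = -321 + \left(-4 + 2 \cdot 1\right) \left(- \frac{1}{2} - 1\right) 426 = -321 + \left(-4 + 2\right) \left(- \frac{1}{2} - 1\right) 426 = -321 + \left(-2\right) \left(- \frac{3}{2}\right) 426 = -321 + 3 \cdot 426 = -321 + 1278 = 957$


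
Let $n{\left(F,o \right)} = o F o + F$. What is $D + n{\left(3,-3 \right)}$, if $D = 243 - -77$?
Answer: $350$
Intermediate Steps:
$D = 320$ ($D = 243 + 77 = 320$)
$n{\left(F,o \right)} = F + F o^{2}$ ($n{\left(F,o \right)} = F o o + F = F o^{2} + F = F + F o^{2}$)
$D + n{\left(3,-3 \right)} = 320 + 3 \left(1 + \left(-3\right)^{2}\right) = 320 + 3 \left(1 + 9\right) = 320 + 3 \cdot 10 = 320 + 30 = 350$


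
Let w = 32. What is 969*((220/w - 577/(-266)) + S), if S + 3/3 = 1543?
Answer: 84165861/56 ≈ 1.5030e+6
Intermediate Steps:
S = 1542 (S = -1 + 1543 = 1542)
969*((220/w - 577/(-266)) + S) = 969*((220/32 - 577/(-266)) + 1542) = 969*((220*(1/32) - 577*(-1/266)) + 1542) = 969*((55/8 + 577/266) + 1542) = 969*(9623/1064 + 1542) = 969*(1650311/1064) = 84165861/56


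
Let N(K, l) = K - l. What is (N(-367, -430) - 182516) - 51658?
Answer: -234111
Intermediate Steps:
(N(-367, -430) - 182516) - 51658 = ((-367 - 1*(-430)) - 182516) - 51658 = ((-367 + 430) - 182516) - 51658 = (63 - 182516) - 51658 = -182453 - 51658 = -234111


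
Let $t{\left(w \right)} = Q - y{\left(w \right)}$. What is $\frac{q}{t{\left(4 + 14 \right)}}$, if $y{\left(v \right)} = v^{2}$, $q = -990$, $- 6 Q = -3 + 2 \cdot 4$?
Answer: $\frac{5940}{1949} \approx 3.0477$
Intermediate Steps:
$Q = - \frac{5}{6}$ ($Q = - \frac{-3 + 2 \cdot 4}{6} = - \frac{-3 + 8}{6} = \left(- \frac{1}{6}\right) 5 = - \frac{5}{6} \approx -0.83333$)
$t{\left(w \right)} = - \frac{5}{6} - w^{2}$
$\frac{q}{t{\left(4 + 14 \right)}} = - \frac{990}{- \frac{5}{6} - \left(4 + 14\right)^{2}} = - \frac{990}{- \frac{5}{6} - 18^{2}} = - \frac{990}{- \frac{5}{6} - 324} = - \frac{990}{- \frac{1949}{6}} = \left(-990\right) \left(- \frac{6}{1949}\right) = \frac{5940}{1949}$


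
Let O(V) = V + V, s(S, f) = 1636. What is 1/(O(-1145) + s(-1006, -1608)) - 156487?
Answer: -102342499/654 ≈ -1.5649e+5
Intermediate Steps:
O(V) = 2*V
1/(O(-1145) + s(-1006, -1608)) - 156487 = 1/(2*(-1145) + 1636) - 156487 = 1/(-2290 + 1636) - 156487 = 1/(-654) - 156487 = -1/654 - 156487 = -102342499/654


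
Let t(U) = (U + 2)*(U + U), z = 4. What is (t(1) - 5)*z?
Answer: 4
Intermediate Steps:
t(U) = 2*U*(2 + U) (t(U) = (2 + U)*(2*U) = 2*U*(2 + U))
(t(1) - 5)*z = (2*1*(2 + 1) - 5)*4 = (2*1*3 - 5)*4 = (6 - 5)*4 = 1*4 = 4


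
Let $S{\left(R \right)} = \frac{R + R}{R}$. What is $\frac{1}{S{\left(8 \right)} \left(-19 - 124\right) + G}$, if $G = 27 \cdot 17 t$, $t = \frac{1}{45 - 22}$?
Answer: $- \frac{23}{6119} \approx -0.0037588$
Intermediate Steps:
$t = \frac{1}{23} \approx 0.043478$
$S{\left(R \right)} = 2$ ($S{\left(R \right)} = \frac{2 R}{R} = 2$)
$G = \frac{459}{23}$ ($G = 27 \cdot 17 \cdot \frac{1}{23} = 459 \cdot \frac{1}{23} = \frac{459}{23} \approx 19.957$)
$\frac{1}{S{\left(8 \right)} \left(-19 - 124\right) + G} = \frac{1}{2 \left(-19 - 124\right) + \frac{459}{23}} = \frac{1}{2 \left(-143\right) + \frac{459}{23}} = \frac{1}{-286 + \frac{459}{23}} = \frac{1}{- \frac{6119}{23}} = - \frac{23}{6119}$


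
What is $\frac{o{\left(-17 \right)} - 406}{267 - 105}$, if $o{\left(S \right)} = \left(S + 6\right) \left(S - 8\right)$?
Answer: $- \frac{131}{162} \approx -0.80864$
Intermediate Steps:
$o{\left(S \right)} = \left(-8 + S\right) \left(6 + S\right)$ ($o{\left(S \right)} = \left(6 + S\right) \left(-8 + S\right) = \left(-8 + S\right) \left(6 + S\right)$)
$\frac{o{\left(-17 \right)} - 406}{267 - 105} = \frac{\left(-48 + \left(-17\right)^{2} - -34\right) - 406}{267 - 105} = \frac{\left(-48 + 289 + 34\right) - 406}{162} = \left(275 - 406\right) \frac{1}{162} = \left(-131\right) \frac{1}{162} = - \frac{131}{162}$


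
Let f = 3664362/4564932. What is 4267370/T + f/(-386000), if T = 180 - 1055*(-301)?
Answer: 250645894302539331/18662310874724000 ≈ 13.431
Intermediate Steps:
f = 610727/760822 (f = 3664362*(1/4564932) = 610727/760822 ≈ 0.80272)
T = 317735 (T = 180 + 317555 = 317735)
4267370/T + f/(-386000) = 4267370/317735 + (610727/760822)/(-386000) = 4267370*(1/317735) + (610727/760822)*(-1/386000) = 853474/63547 - 610727/293677292000 = 250645894302539331/18662310874724000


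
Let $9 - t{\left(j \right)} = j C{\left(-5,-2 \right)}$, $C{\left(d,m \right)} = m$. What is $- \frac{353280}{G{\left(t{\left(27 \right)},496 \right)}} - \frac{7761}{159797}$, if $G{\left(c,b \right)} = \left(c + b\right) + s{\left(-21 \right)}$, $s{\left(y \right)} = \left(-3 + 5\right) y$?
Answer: $- \frac{25791273}{37741} \approx -683.38$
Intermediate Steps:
$s{\left(y \right)} = 2 y$
$t{\left(j \right)} = 9 + 2 j$ ($t{\left(j \right)} = 9 - j \left(-2\right) = 9 - - 2 j = 9 + 2 j$)
$G{\left(c,b \right)} = -42 + b + c$ ($G{\left(c,b \right)} = \left(c + b\right) + 2 \left(-21\right) = \left(b + c\right) - 42 = -42 + b + c$)
$- \frac{353280}{G{\left(t{\left(27 \right)},496 \right)}} - \frac{7761}{159797} = - \frac{353280}{-42 + 496 + \left(9 + 2 \cdot 27\right)} - \frac{7761}{159797} = - \frac{353280}{-42 + 496 + \left(9 + 54\right)} - \frac{39}{803} = - \frac{353280}{-42 + 496 + 63} - \frac{39}{803} = - \frac{353280}{517} - \frac{39}{803} = - \frac{25791273}{37741}$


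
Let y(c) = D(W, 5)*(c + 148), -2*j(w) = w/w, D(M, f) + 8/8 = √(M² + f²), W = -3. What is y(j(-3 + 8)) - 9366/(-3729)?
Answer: -360441/2486 + 295*√34/2 ≈ 715.08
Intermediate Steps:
D(M, f) = -1 + √(M² + f²)
j(w) = -½ (j(w) = -w/(2*w) = -½*1 = -½)
y(c) = (-1 + √34)*(148 + c) (y(c) = (-1 + √((-3)² + 5²))*(c + 148) = (-1 + √(9 + 25))*(148 + c) = (-1 + √34)*(148 + c))
y(j(-3 + 8)) - 9366/(-3729) = -(1 - √34)*(148 - ½) - 9366/(-3729) = -1*(1 - √34)*295/2 - 9366*(-1/3729) = (-295/2 + 295*√34/2) + 3122/1243 = -360441/2486 + 295*√34/2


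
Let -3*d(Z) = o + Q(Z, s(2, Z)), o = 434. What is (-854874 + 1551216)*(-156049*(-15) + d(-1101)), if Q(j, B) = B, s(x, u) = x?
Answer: 1629850889666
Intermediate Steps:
d(Z) = -436/3 (d(Z) = -(434 + 2)/3 = -1/3*436 = -436/3)
(-854874 + 1551216)*(-156049*(-15) + d(-1101)) = (-854874 + 1551216)*(-156049*(-15) - 436/3) = 696342*(2340735 - 436/3) = 696342*(7021769/3) = 1629850889666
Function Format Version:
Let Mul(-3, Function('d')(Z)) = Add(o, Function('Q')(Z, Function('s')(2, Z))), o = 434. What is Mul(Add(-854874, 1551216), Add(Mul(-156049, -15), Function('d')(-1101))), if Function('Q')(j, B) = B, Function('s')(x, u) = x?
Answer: 1629850889666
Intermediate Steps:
Function('d')(Z) = Rational(-436, 3) (Function('d')(Z) = Mul(Rational(-1, 3), Add(434, 2)) = Mul(Rational(-1, 3), 436) = Rational(-436, 3))
Mul(Add(-854874, 1551216), Add(Mul(-156049, -15), Function('d')(-1101))) = Mul(Add(-854874, 1551216), Add(Mul(-156049, -15), Rational(-436, 3))) = Mul(696342, Add(2340735, Rational(-436, 3))) = Mul(696342, Rational(7021769, 3)) = 1629850889666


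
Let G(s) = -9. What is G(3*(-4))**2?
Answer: 81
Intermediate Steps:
G(3*(-4))**2 = (-9)**2 = 81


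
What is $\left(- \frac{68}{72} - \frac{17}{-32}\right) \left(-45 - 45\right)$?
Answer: $\frac{595}{16} \approx 37.188$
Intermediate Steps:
$\left(- \frac{68}{72} - \frac{17}{-32}\right) \left(-45 - 45\right) = \left(\left(-68\right) \frac{1}{72} - - \frac{17}{32}\right) \left(-90\right) = \left(- \frac{17}{18} + \frac{17}{32}\right) \left(-90\right) = \left(- \frac{119}{288}\right) \left(-90\right) = \frac{595}{16}$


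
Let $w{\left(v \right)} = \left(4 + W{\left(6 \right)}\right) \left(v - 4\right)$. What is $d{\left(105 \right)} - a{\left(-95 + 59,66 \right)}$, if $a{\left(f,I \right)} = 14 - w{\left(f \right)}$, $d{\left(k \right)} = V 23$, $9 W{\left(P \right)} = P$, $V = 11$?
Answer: $\frac{157}{3} \approx 52.333$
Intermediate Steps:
$W{\left(P \right)} = \frac{P}{9}$
$d{\left(k \right)} = 253$ ($d{\left(k \right)} = 11 \cdot 23 = 253$)
$w{\left(v \right)} = - \frac{56}{3} + \frac{14 v}{3}$ ($w{\left(v \right)} = \left(4 + \frac{1}{9} \cdot 6\right) \left(v - 4\right) = \left(4 + \frac{2}{3}\right) \left(-4 + v\right) = \frac{14 \left(-4 + v\right)}{3} = - \frac{56}{3} + \frac{14 v}{3}$)
$a{\left(f,I \right)} = \frac{98}{3} - \frac{14 f}{3}$ ($a{\left(f,I \right)} = 14 - \left(- \frac{56}{3} + \frac{14 f}{3}\right) = \frac{98}{3} - \frac{14 f}{3}$)
$d{\left(105 \right)} - a{\left(-95 + 59,66 \right)} = 253 - \left(\frac{98}{3} - \frac{14 \left(-95 + 59\right)}{3}\right) = 253 - \left(\frac{98}{3} - -168\right) = 253 - \left(\frac{98}{3} + 168\right) = 253 - \frac{602}{3} = \frac{157}{3}$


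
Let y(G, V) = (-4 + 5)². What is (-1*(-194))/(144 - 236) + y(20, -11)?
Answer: -51/46 ≈ -1.1087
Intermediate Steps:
y(G, V) = 1 (y(G, V) = 1² = 1)
(-1*(-194))/(144 - 236) + y(20, -11) = (-1*(-194))/(144 - 236) + 1 = 194/(-92) + 1 = -1/92*194 + 1 = -97/46 + 1 = -51/46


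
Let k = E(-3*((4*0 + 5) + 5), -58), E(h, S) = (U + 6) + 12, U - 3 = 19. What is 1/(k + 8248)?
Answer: 1/8288 ≈ 0.00012066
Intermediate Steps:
U = 22 (U = 3 + 19 = 22)
E(h, S) = 40 (E(h, S) = (22 + 6) + 12 = 28 + 12 = 40)
k = 40
1/(k + 8248) = 1/(40 + 8248) = 1/8288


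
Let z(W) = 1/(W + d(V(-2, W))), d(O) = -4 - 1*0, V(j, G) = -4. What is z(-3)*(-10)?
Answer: 10/7 ≈ 1.4286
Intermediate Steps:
d(O) = -4 (d(O) = -4 + 0 = -4)
z(W) = 1/(-4 + W) (z(W) = 1/(W - 4) = 1/(-4 + W))
z(-3)*(-10) = -10/(-4 - 3) = -10/(-7) = -⅐*(-10) = 10/7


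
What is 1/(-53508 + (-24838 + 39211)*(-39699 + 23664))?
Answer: -1/230524563 ≈ -4.3379e-9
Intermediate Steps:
1/(-53508 + (-24838 + 39211)*(-39699 + 23664)) = 1/(-53508 + 14373*(-16035)) = 1/(-53508 - 230471055) = 1/(-230524563) = -1/230524563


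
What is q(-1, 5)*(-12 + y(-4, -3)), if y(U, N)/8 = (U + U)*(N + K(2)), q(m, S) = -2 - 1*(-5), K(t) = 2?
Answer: 156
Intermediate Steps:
q(m, S) = 3 (q(m, S) = -2 + 5 = 3)
y(U, N) = 16*U*(2 + N) (y(U, N) = 8*((U + U)*(N + 2)) = 8*((2*U)*(2 + N)) = 8*(2*U*(2 + N)) = 16*U*(2 + N))
q(-1, 5)*(-12 + y(-4, -3)) = 3*(-12 + 16*(-4)*(2 - 3)) = 3*(-12 + 16*(-4)*(-1)) = 3*(-12 + 64) = 3*52 = 156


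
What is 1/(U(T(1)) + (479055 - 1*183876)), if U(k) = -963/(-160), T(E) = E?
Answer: 160/47229603 ≈ 3.3877e-6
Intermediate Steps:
U(k) = 963/160 (U(k) = -963*(-1/160) = 963/160)
1/(U(T(1)) + (479055 - 1*183876)) = 1/(963/160 + (479055 - 1*183876)) = 1/(963/160 + (479055 - 183876)) = 1/(963/160 + 295179) = 1/(47229603/160) = 160/47229603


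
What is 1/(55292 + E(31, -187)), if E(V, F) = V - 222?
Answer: 1/55101 ≈ 1.8148e-5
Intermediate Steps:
E(V, F) = -222 + V
1/(55292 + E(31, -187)) = 1/(55292 + (-222 + 31)) = 1/(55292 - 191) = 1/55101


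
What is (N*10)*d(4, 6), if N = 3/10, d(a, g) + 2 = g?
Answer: 12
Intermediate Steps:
d(a, g) = -2 + g
N = 3/10 (N = 3*(1/10) = 3/10 ≈ 0.30000)
(N*10)*d(4, 6) = ((3/10)*10)*(-2 + 6) = 3*4 = 12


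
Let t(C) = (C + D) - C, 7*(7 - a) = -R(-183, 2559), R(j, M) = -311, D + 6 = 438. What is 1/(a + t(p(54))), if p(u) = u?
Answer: 7/2762 ≈ 0.0025344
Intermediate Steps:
D = 432 (D = -6 + 438 = 432)
a = -262/7 (a = 7 - (-1)*(-311)/7 = 7 - ⅐*311 = 7 - 311/7 = -262/7 ≈ -37.429)
t(C) = 432 (t(C) = (C + 432) - C = (432 + C) - C = 432)
1/(a + t(p(54))) = 1/(-262/7 + 432) = 1/(2762/7) = 7/2762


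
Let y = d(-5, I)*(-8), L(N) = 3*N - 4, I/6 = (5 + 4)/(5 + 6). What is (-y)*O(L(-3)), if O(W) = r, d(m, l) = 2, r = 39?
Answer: 624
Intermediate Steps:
I = 54/11 (I = 6*((5 + 4)/(5 + 6)) = 6*(9/11) = 54/11 ≈ 4.9091)
L(N) = -4 + 3*N
y = -16 (y = 2*(-8) = -16)
O(W) = 39
(-y)*O(L(-3)) = -1*(-16)*39 = 16*39 = 624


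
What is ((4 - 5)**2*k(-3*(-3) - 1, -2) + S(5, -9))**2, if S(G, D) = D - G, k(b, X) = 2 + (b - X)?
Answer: 4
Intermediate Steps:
k(b, X) = 2 + b - X
((4 - 5)**2*k(-3*(-3) - 1, -2) + S(5, -9))**2 = ((4 - 5)**2*(2 + (-3*(-3) - 1) - 1*(-2)) + (-9 - 1*5))**2 = ((-1)**2*(2 + (9 - 1) + 2) + (-9 - 5))**2 = (1*(2 + 8 + 2) - 14)**2 = (1*12 - 14)**2 = (12 - 14)**2 = (-2)**2 = 4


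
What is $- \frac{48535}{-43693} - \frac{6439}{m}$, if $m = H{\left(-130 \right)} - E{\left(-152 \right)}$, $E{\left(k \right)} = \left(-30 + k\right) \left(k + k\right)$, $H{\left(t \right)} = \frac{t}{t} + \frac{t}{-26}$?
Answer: $\frac{2966392497}{2417184146} \approx 1.2272$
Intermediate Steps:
$H{\left(t \right)} = 1 - \frac{t}{26}$ ($H{\left(t \right)} = 1 + t \left(- \frac{1}{26}\right) = 1 - \frac{t}{26}$)
$E{\left(k \right)} = 2 k \left(-30 + k\right)$ ($E{\left(k \right)} = \left(-30 + k\right) 2 k = 2 k \left(-30 + k\right)$)
$m = -55322$ ($m = \left(1 - -5\right) - 2 \left(-152\right) \left(-30 - 152\right) = \left(1 + 5\right) - 2 \left(-152\right) \left(-182\right) = 6 - 55328 = -55322$)
$- \frac{48535}{-43693} - \frac{6439}{m} = - \frac{48535}{-43693} - \frac{6439}{-55322} = \left(-48535\right) \left(- \frac{1}{43693}\right) - - \frac{6439}{55322} = \frac{48535}{43693} + \frac{6439}{55322} = \frac{2966392497}{2417184146}$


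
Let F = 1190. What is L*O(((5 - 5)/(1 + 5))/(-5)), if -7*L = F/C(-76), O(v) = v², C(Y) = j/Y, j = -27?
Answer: 0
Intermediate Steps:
C(Y) = -27/Y
L = -12920/27 (L = -170/((-27/(-76))) = -170/((-27*(-1/76))) = -170/27/76 = -170*76/27 = -⅐*90440/27 = -12920/27 ≈ -478.52)
L*O(((5 - 5)/(1 + 5))/(-5)) = -12920*(5 - 5)²/(25*(1 + 5)²)/27 = -12920*((0/6)*(-⅕))²/27 = -12920*((0*(⅙))*(-⅕))²/27 = -12920*(0*(-⅕))²/27 = -12920/27*0² = -12920/27*0 = 0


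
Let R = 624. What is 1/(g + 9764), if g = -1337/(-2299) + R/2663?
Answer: 6122237/59782517075 ≈ 0.00010241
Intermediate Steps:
g = 4995007/6122237 (g = -1337/(-2299) + 624/2663 = -1337*(-1/2299) + 624*(1/2663) = 1337/2299 + 624/2663 = 4995007/6122237 ≈ 0.81588)
1/(g + 9764) = 1/(4995007/6122237 + 9764) = 1/(59782517075/6122237) = 6122237/59782517075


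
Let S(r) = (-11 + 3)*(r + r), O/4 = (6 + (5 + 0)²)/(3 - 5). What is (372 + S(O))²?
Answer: 1860496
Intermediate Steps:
O = -62 (O = 4*((6 + (5 + 0)²)/(3 - 5)) = 4*((6 + 5²)/(-2)) = 4*((6 + 25)*(-½)) = 4*(31*(-½)) = 4*(-31/2) = -62)
S(r) = -16*r
(372 + S(O))² = (372 - 16*(-62))² = (372 + 992)² = 1364² = 1860496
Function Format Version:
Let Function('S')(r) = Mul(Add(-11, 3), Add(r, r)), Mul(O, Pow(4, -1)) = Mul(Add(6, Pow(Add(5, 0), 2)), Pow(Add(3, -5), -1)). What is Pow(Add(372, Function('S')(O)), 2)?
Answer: 1860496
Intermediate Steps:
O = -62 (O = Mul(4, Mul(Add(6, Pow(Add(5, 0), 2)), Pow(Add(3, -5), -1))) = Mul(4, Mul(Add(6, Pow(5, 2)), Pow(-2, -1))) = Mul(4, Mul(Add(6, 25), Rational(-1, 2))) = Mul(4, Mul(31, Rational(-1, 2))) = Mul(4, Rational(-31, 2)) = -62)
Function('S')(r) = Mul(-16, r) (Function('S')(r) = Mul(-8, Mul(2, r)) = Mul(-16, r))
Pow(Add(372, Function('S')(O)), 2) = Pow(Add(372, Mul(-16, -62)), 2) = Pow(Add(372, 992), 2) = Pow(1364, 2) = 1860496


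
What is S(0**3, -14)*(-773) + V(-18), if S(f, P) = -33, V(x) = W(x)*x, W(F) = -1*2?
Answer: 25545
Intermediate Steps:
W(F) = -2
V(x) = -2*x
S(0**3, -14)*(-773) + V(-18) = -33*(-773) - 2*(-18) = 25509 + 36 = 25545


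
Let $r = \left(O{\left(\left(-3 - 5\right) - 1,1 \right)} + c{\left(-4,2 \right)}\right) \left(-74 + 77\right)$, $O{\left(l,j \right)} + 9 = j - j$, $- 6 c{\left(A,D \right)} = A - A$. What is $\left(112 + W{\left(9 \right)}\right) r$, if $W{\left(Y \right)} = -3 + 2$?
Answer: $-2997$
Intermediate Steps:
$c{\left(A,D \right)} = 0$ ($c{\left(A,D \right)} = - \frac{A - A}{6} = \left(- \frac{1}{6}\right) 0 = 0$)
$O{\left(l,j \right)} = -9$ ($O{\left(l,j \right)} = -9 + \left(j - j\right) = -9 + 0 = -9$)
$W{\left(Y \right)} = -1$
$r = -27$ ($r = \left(-9 + 0\right) \left(-74 + 77\right) = \left(-9\right) 3 = -27$)
$\left(112 + W{\left(9 \right)}\right) r = \left(112 - 1\right) \left(-27\right) = 111 \left(-27\right) = -2997$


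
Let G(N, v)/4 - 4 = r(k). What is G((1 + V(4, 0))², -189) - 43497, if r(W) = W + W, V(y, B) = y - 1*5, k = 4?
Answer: -43449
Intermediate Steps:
V(y, B) = -5 + y (V(y, B) = y - 5 = -5 + y)
r(W) = 2*W
G(N, v) = 48 (G(N, v) = 16 + 4*(2*4) = 16 + 4*8 = 16 + 32 = 48)
G((1 + V(4, 0))², -189) - 43497 = 48 - 43497 = -43449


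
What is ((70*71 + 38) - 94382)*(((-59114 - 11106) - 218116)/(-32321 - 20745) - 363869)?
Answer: 862851631412366/26533 ≈ 3.2520e+10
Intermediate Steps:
((70*71 + 38) - 94382)*(((-59114 - 11106) - 218116)/(-32321 - 20745) - 363869) = ((4970 + 38) - 94382)*((-70220 - 218116)/(-53066) - 363869) = (5008 - 94382)*(-288336*(-1/53066) - 363869) = -89374*(144168/26533 - 363869) = -89374*(-9654392009/26533) = 862851631412366/26533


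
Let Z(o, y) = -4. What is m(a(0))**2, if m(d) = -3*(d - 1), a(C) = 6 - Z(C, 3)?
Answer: 729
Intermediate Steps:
a(C) = 10 (a(C) = 6 - 1*(-4) = 6 + 4 = 10)
m(d) = 3 - 3*d (m(d) = -3*(-1 + d) = 3 - 3*d)
m(a(0))**2 = (3 - 3*10)**2 = (3 - 30)**2 = (-27)**2 = 729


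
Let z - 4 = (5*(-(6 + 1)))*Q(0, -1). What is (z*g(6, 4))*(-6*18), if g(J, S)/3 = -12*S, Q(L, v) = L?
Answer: 62208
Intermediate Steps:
g(J, S) = -36*S (g(J, S) = 3*(-12*S) = -36*S)
z = 4 (z = 4 + (5*(-(6 + 1)))*0 = 4 + (5*(-1*7))*0 = 4 + (5*(-7))*0 = 4 - 35*0 = 4 + 0 = 4)
(z*g(6, 4))*(-6*18) = (4*(-36*4))*(-6*18) = (4*(-144))*(-108) = -576*(-108) = 62208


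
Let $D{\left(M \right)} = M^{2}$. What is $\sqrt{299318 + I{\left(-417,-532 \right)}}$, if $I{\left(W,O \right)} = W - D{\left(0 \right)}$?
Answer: $\sqrt{298901} \approx 546.72$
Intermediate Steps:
$I{\left(W,O \right)} = W$ ($I{\left(W,O \right)} = W - 0^{2} = W - 0 = W + 0 = W$)
$\sqrt{299318 + I{\left(-417,-532 \right)}} = \sqrt{299318 - 417} = \sqrt{298901}$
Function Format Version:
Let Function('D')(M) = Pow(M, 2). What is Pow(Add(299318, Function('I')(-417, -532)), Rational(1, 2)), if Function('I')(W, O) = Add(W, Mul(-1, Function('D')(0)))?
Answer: Pow(298901, Rational(1, 2)) ≈ 546.72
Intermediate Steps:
Function('I')(W, O) = W (Function('I')(W, O) = Add(W, Mul(-1, Pow(0, 2))) = Add(W, Mul(-1, 0)) = Add(W, 0) = W)
Pow(Add(299318, Function('I')(-417, -532)), Rational(1, 2)) = Pow(Add(299318, -417), Rational(1, 2)) = Pow(298901, Rational(1, 2))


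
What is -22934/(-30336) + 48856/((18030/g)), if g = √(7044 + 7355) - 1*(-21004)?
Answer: 2594195818207/45579840 + 268708*√119/9015 ≈ 57241.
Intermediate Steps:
g = 21004 + 11*√119 (g = √14399 + 21004 = 11*√119 + 21004 = 21004 + 11*√119 ≈ 21124.)
-22934/(-30336) + 48856/((18030/g)) = -22934/(-30336) + 48856/((18030/(21004 + 11*√119))) = -22934*(-1/30336) + 48856*(10502/9015 + 11*√119/18030) = 11467/15168 + (513085712/9015 + 268708*√119/9015) = 2594195818207/45579840 + 268708*√119/9015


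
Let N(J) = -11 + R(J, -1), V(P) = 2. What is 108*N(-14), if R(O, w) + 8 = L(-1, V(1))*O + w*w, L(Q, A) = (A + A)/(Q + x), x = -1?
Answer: 1080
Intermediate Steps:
L(Q, A) = 2*A/(-1 + Q) (L(Q, A) = (A + A)/(Q - 1) = (2*A)/(-1 + Q) = 2*A/(-1 + Q))
R(O, w) = -8 + w**2 - 2*O (R(O, w) = -8 + ((2*2/(-1 - 1))*O + w*w) = -8 + ((2*2/(-2))*O + w**2) = -8 + ((2*2*(-1/2))*O + w**2) = -8 + (-2*O + w**2) = -8 + (w**2 - 2*O) = -8 + w**2 - 2*O)
N(J) = -18 - 2*J (N(J) = -11 + (-8 + (-1)**2 - 2*J) = -11 + (-8 + 1 - 2*J) = -11 + (-7 - 2*J) = -18 - 2*J)
108*N(-14) = 108*(-18 - 2*(-14)) = 108*(-18 + 28) = 108*10 = 1080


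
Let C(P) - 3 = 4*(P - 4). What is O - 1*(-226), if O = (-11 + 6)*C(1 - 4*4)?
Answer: 591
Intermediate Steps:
C(P) = -13 + 4*P (C(P) = 3 + 4*(P - 4) = 3 + 4*(-4 + P) = 3 + (-16 + 4*P) = -13 + 4*P)
O = 365 (O = (-11 + 6)*(-13 + 4*(1 - 4*4)) = -5*(-13 + 4*(1 - 16)) = -5*(-13 + 4*(-15)) = -5*(-13 - 60) = -5*(-73) = 365)
O - 1*(-226) = 365 - 1*(-226) = 365 + 226 = 591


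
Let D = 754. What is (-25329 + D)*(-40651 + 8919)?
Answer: 779813900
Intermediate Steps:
(-25329 + D)*(-40651 + 8919) = (-25329 + 754)*(-40651 + 8919) = -24575*(-31732) = 779813900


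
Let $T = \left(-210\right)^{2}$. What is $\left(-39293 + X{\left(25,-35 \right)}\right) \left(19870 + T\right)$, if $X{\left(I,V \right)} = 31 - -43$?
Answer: $-2508839430$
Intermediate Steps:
$X{\left(I,V \right)} = 74$ ($X{\left(I,V \right)} = 31 + 43 = 74$)
$T = 44100$
$\left(-39293 + X{\left(25,-35 \right)}\right) \left(19870 + T\right) = \left(-39293 + 74\right) \left(19870 + 44100\right) = \left(-39219\right) 63970 = -2508839430$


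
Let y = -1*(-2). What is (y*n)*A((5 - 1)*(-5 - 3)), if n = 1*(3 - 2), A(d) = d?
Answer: -64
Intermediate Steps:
n = 1 (n = 1*1 = 1)
y = 2
(y*n)*A((5 - 1)*(-5 - 3)) = (2*1)*((5 - 1)*(-5 - 3)) = 2*(4*(-8)) = 2*(-32) = -64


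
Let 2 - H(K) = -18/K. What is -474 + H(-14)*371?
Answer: -209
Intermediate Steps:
H(K) = 2 + 18/K (H(K) = 2 - (-18)/K = 2 + 18/K)
-474 + H(-14)*371 = -474 + (2 + 18/(-14))*371 = -474 + (2 + 18*(-1/14))*371 = -474 + (2 - 9/7)*371 = -474 + (5/7)*371 = -474 + 265 = -209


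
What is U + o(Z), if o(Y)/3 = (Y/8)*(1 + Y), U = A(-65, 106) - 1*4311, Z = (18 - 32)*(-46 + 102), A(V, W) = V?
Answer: 225826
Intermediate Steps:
Z = -784 (Z = -14*56 = -784)
U = -4376 (U = -65 - 1*4311 = -65 - 4311 = -4376)
o(Y) = 3*Y*(1 + Y)/8 (o(Y) = 3*((Y/8)*(1 + Y)) = 3*(Y*(1 + Y)/8) = 3*Y*(1 + Y)/8)
U + o(Z) = -4376 + (3/8)*(-784)*(1 - 784) = -4376 + (3/8)*(-784)*(-783) = -4376 + 230202 = 225826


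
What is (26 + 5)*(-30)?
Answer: -930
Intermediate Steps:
(26 + 5)*(-30) = 31*(-30) = -930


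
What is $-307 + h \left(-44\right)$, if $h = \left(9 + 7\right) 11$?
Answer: $-8051$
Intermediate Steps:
$h = 176$ ($h = 16 \cdot 11 = 176$)
$-307 + h \left(-44\right) = -307 + 176 \left(-44\right) = -307 - 7744 = -8051$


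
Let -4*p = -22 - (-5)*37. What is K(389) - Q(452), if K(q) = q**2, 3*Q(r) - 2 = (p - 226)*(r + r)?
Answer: 231701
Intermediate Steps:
p = -163/4 (p = -(-22 - (-5)*37)/4 = -(-22 - 1*(-185))/4 = -(-22 + 185)/4 = -1/4*163 = -163/4 ≈ -40.750)
Q(r) = 2/3 - 1067*r/6 (Q(r) = 2/3 + ((-163/4 - 226)*(r + r))/3 = 2/3 + (-1067*r/2)/3 = 2/3 - 1067*r/6)
K(389) - Q(452) = 389**2 - (2/3 - 1067/6*452) = 151321 - (2/3 - 241142/3) = 151321 - 1*(-80380) = 151321 + 80380 = 231701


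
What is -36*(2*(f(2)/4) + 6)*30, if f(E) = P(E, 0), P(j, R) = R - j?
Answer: -5400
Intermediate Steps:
f(E) = -E (f(E) = 0 - E = -E)
-36*(2*(f(2)/4) + 6)*30 = -36*(2*(-1*2/4) + 6)*30 = -36*(2*(-2*1/4) + 6)*30 = -36*(2*(-1/2) + 6)*30 = -36*(-1 + 6)*30 = -36*5*30 = -180*30 = -5400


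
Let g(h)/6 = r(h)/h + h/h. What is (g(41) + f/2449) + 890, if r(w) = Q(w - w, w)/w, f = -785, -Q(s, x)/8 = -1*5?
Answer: 3687893199/4116769 ≈ 895.82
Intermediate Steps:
Q(s, x) = 40 (Q(s, x) = -(-8)*5 = -8*(-5) = 40)
r(w) = 40/w
g(h) = 6 + 240/h² (g(h) = 6*((40/h)/h + h/h) = 6*(40/h² + 1) = 6*(1 + 40/h²) = 6 + 240/h²)
(g(41) + f/2449) + 890 = ((6 + 240/41²) - 785/2449) + 890 = ((6 + 240*(1/1681)) - 785*1/2449) + 890 = ((6 + 240/1681) - 785/2449) + 890 = (10326/1681 - 785/2449) + 890 = 23968789/4116769 + 890 = 3687893199/4116769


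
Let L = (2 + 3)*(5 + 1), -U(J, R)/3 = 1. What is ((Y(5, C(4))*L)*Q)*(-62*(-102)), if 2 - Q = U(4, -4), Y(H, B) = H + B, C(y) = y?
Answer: 8537400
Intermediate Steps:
U(J, R) = -3 (U(J, R) = -3*1 = -3)
Y(H, B) = B + H
Q = 5 (Q = 2 - 1*(-3) = 2 + 3 = 5)
L = 30 (L = 5*6 = 30)
((Y(5, C(4))*L)*Q)*(-62*(-102)) = (((4 + 5)*30)*5)*(-62*(-102)) = ((9*30)*5)*6324 = (270*5)*6324 = 1350*6324 = 8537400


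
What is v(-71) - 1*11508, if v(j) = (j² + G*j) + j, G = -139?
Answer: 3331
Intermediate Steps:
v(j) = j² - 138*j (v(j) = (j² - 139*j) + j = j² - 138*j)
v(-71) - 1*11508 = -71*(-138 - 71) - 1*11508 = -71*(-209) - 11508 = 14839 - 11508 = 3331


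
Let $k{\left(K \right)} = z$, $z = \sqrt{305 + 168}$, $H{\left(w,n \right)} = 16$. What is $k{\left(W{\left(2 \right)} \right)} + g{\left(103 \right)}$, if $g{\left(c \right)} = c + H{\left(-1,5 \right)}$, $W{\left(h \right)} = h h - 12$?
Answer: $119 + \sqrt{473} \approx 140.75$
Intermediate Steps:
$z = \sqrt{473} \approx 21.749$
$W{\left(h \right)} = -12 + h^{2}$ ($W{\left(h \right)} = h^{2} - 12 = -12 + h^{2}$)
$g{\left(c \right)} = 16 + c$ ($g{\left(c \right)} = c + 16 = 16 + c$)
$k{\left(K \right)} = \sqrt{473}$
$k{\left(W{\left(2 \right)} \right)} + g{\left(103 \right)} = \sqrt{473} + \left(16 + 103\right) = \sqrt{473} + 119 = 119 + \sqrt{473}$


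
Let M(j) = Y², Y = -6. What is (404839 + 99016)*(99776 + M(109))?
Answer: 50290775260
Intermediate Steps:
M(j) = 36 (M(j) = (-6)² = 36)
(404839 + 99016)*(99776 + M(109)) = (404839 + 99016)*(99776 + 36) = 503855*99812 = 50290775260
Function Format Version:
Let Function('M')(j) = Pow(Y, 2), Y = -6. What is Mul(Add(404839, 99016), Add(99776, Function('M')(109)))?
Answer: 50290775260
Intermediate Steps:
Function('M')(j) = 36 (Function('M')(j) = Pow(-6, 2) = 36)
Mul(Add(404839, 99016), Add(99776, Function('M')(109))) = Mul(Add(404839, 99016), Add(99776, 36)) = Mul(503855, 99812) = 50290775260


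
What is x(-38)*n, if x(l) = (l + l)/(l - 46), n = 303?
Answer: 1919/7 ≈ 274.14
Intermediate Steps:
x(l) = 2*l/(-46 + l) (x(l) = (2*l)/(-46 + l) = 2*l/(-46 + l))
x(-38)*n = (2*(-38)/(-46 - 38))*303 = (2*(-38)/(-84))*303 = (2*(-38)*(-1/84))*303 = (19/21)*303 = 1919/7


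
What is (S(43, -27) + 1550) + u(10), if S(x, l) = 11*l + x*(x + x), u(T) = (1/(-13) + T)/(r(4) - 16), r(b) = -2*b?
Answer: 514861/104 ≈ 4950.6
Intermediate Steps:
u(T) = 1/312 - T/24 (u(T) = (1/(-13) + T)/(-2*4 - 16) = (-1/13 + T)/(-8 - 16) = (-1/13 + T)/(-24) = (-1/13 + T)*(-1/24) = 1/312 - T/24)
S(x, l) = 2*x**2 + 11*l (S(x, l) = 11*l + x*(2*x) = 11*l + 2*x**2 = 2*x**2 + 11*l)
(S(43, -27) + 1550) + u(10) = ((2*43**2 + 11*(-27)) + 1550) + (1/312 - 1/24*10) = ((2*1849 - 297) + 1550) + (1/312 - 5/12) = ((3698 - 297) + 1550) - 43/104 = (3401 + 1550) - 43/104 = 4951 - 43/104 = 514861/104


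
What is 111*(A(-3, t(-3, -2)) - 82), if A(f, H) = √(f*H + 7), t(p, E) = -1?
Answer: -9102 + 111*√10 ≈ -8751.0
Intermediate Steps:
A(f, H) = √(7 + H*f) (A(f, H) = √(H*f + 7) = √(7 + H*f))
111*(A(-3, t(-3, -2)) - 82) = 111*(√(7 - 1*(-3)) - 82) = 111*(√(7 + 3) - 82) = 111*(√10 - 82) = 111*(-82 + √10) = -9102 + 111*√10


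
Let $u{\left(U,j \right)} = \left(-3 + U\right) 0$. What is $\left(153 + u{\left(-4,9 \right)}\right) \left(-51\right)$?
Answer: $-7803$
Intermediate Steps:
$u{\left(U,j \right)} = 0$
$\left(153 + u{\left(-4,9 \right)}\right) \left(-51\right) = \left(153 + 0\right) \left(-51\right) = 153 \left(-51\right) = -7803$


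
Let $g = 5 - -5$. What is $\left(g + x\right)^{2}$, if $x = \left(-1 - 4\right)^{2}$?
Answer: $1225$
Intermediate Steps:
$x = 25$ ($x = \left(-5\right)^{2} = 25$)
$g = 10$ ($g = 5 + 5 = 10$)
$\left(g + x\right)^{2} = \left(10 + 25\right)^{2} = 35^{2} = 1225$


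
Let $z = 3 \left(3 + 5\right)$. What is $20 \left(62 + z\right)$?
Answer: $1720$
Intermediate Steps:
$z = 24$ ($z = 3 \cdot 8 = 24$)
$20 \left(62 + z\right) = 20 \left(62 + 24\right) = 20 \cdot 86 = 1720$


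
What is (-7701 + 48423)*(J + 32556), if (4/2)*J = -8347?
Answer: 1155792165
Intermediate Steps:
J = -8347/2 (J = (1/2)*(-8347) = -8347/2 ≈ -4173.5)
(-7701 + 48423)*(J + 32556) = (-7701 + 48423)*(-8347/2 + 32556) = 40722*(56765/2) = 1155792165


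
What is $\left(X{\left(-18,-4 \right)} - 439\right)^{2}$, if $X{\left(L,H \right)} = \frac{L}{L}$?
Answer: $191844$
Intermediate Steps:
$X{\left(L,H \right)} = 1$
$\left(X{\left(-18,-4 \right)} - 439\right)^{2} = \left(1 - 439\right)^{2} = \left(-438\right)^{2} = 191844$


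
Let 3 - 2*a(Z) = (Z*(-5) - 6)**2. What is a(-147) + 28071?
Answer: -237648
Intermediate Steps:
a(Z) = 3/2 - (-6 - 5*Z)**2/2 (a(Z) = 3/2 - (Z*(-5) - 6)**2/2 = 3/2 - (-5*Z - 6)**2/2 = 3/2 - (-6 - 5*Z)**2/2)
a(-147) + 28071 = (3/2 - (6 + 5*(-147))**2/2) + 28071 = (3/2 - (6 - 735)**2/2) + 28071 = (3/2 - 1/2*(-729)**2) + 28071 = (3/2 - 1/2*531441) + 28071 = (3/2 - 531441/2) + 28071 = -265719 + 28071 = -237648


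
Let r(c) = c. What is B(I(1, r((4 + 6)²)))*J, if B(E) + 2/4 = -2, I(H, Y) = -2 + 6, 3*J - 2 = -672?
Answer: 1675/3 ≈ 558.33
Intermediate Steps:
J = -670/3 (J = ⅔ + (⅓)*(-672) = ⅔ - 224 = -670/3 ≈ -223.33)
I(H, Y) = 4
B(E) = -5/2 (B(E) = -½ - 2 = -5/2)
B(I(1, r((4 + 6)²)))*J = -5/2*(-670/3) = 1675/3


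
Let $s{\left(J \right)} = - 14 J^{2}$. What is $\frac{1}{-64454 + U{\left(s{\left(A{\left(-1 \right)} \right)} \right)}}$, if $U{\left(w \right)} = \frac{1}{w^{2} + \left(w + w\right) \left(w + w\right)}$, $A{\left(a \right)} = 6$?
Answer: $- \frac{1270080}{81861736319} \approx -1.5515 \cdot 10^{-5}$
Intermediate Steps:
$U{\left(w \right)} = \frac{1}{5 w^{2}}$ ($U{\left(w \right)} = \frac{1}{w^{2} + 2 w 2 w} = \frac{1}{w^{2} + 4 w^{2}} = \frac{1}{5 w^{2}}$)
$\frac{1}{-64454 + U{\left(s{\left(A{\left(-1 \right)} \right)} \right)}} = \frac{1}{-64454 + \frac{1}{5 \cdot 254016}} = \frac{1}{-64454 + \frac{1}{5} \cdot \frac{1}{254016}} = \frac{1}{-64454 + \frac{1}{1270080}} = \frac{1}{- \frac{81861736319}{1270080}} = - \frac{1270080}{81861736319}$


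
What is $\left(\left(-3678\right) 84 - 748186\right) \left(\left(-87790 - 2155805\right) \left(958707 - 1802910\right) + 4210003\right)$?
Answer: $-2002276288085806744$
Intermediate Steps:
$\left(\left(-3678\right) 84 - 748186\right) \left(\left(-87790 - 2155805\right) \left(958707 - 1802910\right) + 4210003\right) = \left(-308952 - 748186\right) \left(\left(-2243595\right) \left(-844203\right) + 4210003\right) = - 1057138 \left(1894049629785 + 4210003\right) = \left(-1057138\right) 1894053839788 = -2002276288085806744$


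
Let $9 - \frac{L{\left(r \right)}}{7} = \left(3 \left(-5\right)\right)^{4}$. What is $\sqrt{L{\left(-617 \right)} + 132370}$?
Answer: $i \sqrt{221942} \approx 471.11 i$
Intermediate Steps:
$L{\left(r \right)} = -354312$ ($L{\left(r \right)} = 63 - 7 \left(3 \left(-5\right)\right)^{4} = 63 - 7 \left(-15\right)^{4} = 63 - 354375 = -354312$)
$\sqrt{L{\left(-617 \right)} + 132370} = \sqrt{-354312 + 132370} = \sqrt{-221942} = i \sqrt{221942}$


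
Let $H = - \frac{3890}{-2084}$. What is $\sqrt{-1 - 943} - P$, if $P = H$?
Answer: $- \frac{1945}{1042} + 4 i \sqrt{59} \approx -1.8666 + 30.725 i$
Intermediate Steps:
$H = \frac{1945}{1042}$ ($H = \left(-3890\right) \left(- \frac{1}{2084}\right) = \frac{1945}{1042} \approx 1.8666$)
$P = \frac{1945}{1042} \approx 1.8666$
$\sqrt{-1 - 943} - P = \sqrt{-1 - 943} - \frac{1945}{1042} = \sqrt{-944} - \frac{1945}{1042} = 4 i \sqrt{59} - \frac{1945}{1042} = - \frac{1945}{1042} + 4 i \sqrt{59}$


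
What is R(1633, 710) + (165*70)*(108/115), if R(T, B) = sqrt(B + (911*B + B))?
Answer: 249480/23 + sqrt(648230) ≈ 11652.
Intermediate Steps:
R(T, B) = sqrt(913)*sqrt(B) (R(T, B) = sqrt(B + 912*B) = sqrt(913*B) = sqrt(913)*sqrt(B))
R(1633, 710) + (165*70)*(108/115) = sqrt(913)*sqrt(710) + (165*70)*(108/115) = sqrt(648230) + 11550*(108*(1/115)) = sqrt(648230) + 11550*(108/115) = sqrt(648230) + 249480/23 = 249480/23 + sqrt(648230)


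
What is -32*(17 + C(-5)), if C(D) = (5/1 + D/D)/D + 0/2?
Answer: -2528/5 ≈ -505.60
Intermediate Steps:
C(D) = 6/D (C(D) = (5*1 + 1)/D + 0*(½) = (5 + 1)/D + 0 = 6/D + 0 = 6/D)
-32*(17 + C(-5)) = -32*(17 + 6/(-5)) = -32*(17 + 6*(-⅕)) = -32*(17 - 6/5) = -32*79/5 = -2528/5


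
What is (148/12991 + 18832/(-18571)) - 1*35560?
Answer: -8579300315164/241255861 ≈ -35561.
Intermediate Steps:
(148/12991 + 18832/(-18571)) - 1*35560 = (148*(1/12991) + 18832*(-1/18571)) - 35560 = (148/12991 - 18832/18571) - 35560 = -241898004/241255861 - 35560 = -8579300315164/241255861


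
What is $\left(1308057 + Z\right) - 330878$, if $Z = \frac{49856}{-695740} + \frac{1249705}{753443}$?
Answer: $\frac{128059621662179318}{131050108205} \approx 9.7718 \cdot 10^{5}$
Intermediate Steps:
$Z = \frac{207976525623}{131050108205}$ ($Z = 49856 \left(- \frac{1}{695740}\right) + 1249705 \cdot \frac{1}{753443} = - \frac{12464}{173935} + \frac{1249705}{753443} = \frac{207976525623}{131050108205} \approx 1.587$)
$\left(1308057 + Z\right) - 330878 = \left(1308057 + \frac{207976525623}{131050108205}\right) - 330878 = \frac{171421219364833308}{131050108205} - 330878 = \frac{128059621662179318}{131050108205}$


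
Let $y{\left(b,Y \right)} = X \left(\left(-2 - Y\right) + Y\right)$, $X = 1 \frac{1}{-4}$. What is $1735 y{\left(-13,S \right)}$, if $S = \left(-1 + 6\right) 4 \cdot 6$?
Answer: $\frac{1735}{2} \approx 867.5$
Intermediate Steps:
$X = - \frac{1}{4}$ ($X = 1 \left(- \frac{1}{4}\right) = - \frac{1}{4} \approx -0.25$)
$S = 120$ ($S = 5 \cdot 4 \cdot 6 = 20 \cdot 6 = 120$)
$y{\left(b,Y \right)} = \frac{1}{2}$ ($y{\left(b,Y \right)} = - \frac{\left(-2 - Y\right) + Y}{4} = \left(- \frac{1}{4}\right) \left(-2\right) = \frac{1}{2}$)
$1735 y{\left(-13,S \right)} = 1735 \cdot \frac{1}{2} = \frac{1735}{2}$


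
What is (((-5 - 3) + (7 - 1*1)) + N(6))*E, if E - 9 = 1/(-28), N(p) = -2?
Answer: -251/7 ≈ -35.857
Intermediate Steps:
E = 251/28 (E = 9 + 1/(-28) = 9 - 1/28 = 251/28 ≈ 8.9643)
(((-5 - 3) + (7 - 1*1)) + N(6))*E = (((-5 - 3) + (7 - 1*1)) - 2)*(251/28) = ((-8 + (7 - 1)) - 2)*(251/28) = ((-8 + 6) - 2)*(251/28) = (-2 - 2)*(251/28) = -4*251/28 = -251/7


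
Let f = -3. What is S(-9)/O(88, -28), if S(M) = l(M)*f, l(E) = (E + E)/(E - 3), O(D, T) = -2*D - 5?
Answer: 9/362 ≈ 0.024862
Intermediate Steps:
O(D, T) = -5 - 2*D
l(E) = 2*E/(-3 + E) (l(E) = (2*E)/(-3 + E) = 2*E/(-3 + E))
S(M) = -6*M/(-3 + M) (S(M) = (2*M/(-3 + M))*(-3) = -6*M/(-3 + M))
S(-9)/O(88, -28) = (-6*(-9)/(-3 - 9))/(-5 - 2*88) = (-6*(-9)/(-12))/(-5 - 176) = -6*(-9)*(-1/12)/(-181) = -9/2*(-1/181) = 9/362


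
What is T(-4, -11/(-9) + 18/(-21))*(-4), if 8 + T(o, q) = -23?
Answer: 124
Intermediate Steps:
T(o, q) = -31 (T(o, q) = -8 - 23 = -31)
T(-4, -11/(-9) + 18/(-21))*(-4) = -31*(-4) = 124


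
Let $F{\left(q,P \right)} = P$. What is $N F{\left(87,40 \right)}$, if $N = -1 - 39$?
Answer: $-1600$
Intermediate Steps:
$N = -40$
$N F{\left(87,40 \right)} = \left(-40\right) 40 = -1600$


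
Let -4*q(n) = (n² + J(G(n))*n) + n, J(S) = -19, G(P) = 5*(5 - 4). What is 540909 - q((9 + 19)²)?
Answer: 691045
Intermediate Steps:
G(P) = 5 (G(P) = 5*1 = 5)
q(n) = -n²/4 + 9*n/2 (q(n) = -((n² - 19*n) + n)/4 = -(n² - 18*n)/4 = -n²/4 + 9*n/2)
540909 - q((9 + 19)²) = 540909 - (9 + 19)²*(18 - (9 + 19)²)/4 = 540909 - 28²*(18 - 1*28²)/4 = 540909 - 784*(18 - 1*784)/4 = 540909 - 784*(18 - 784)/4 = 540909 - 784*(-766)/4 = 540909 - 1*(-150136) = 540909 + 150136 = 691045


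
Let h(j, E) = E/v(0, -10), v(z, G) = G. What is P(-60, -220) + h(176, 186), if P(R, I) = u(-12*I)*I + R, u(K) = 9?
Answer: -10293/5 ≈ -2058.6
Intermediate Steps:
h(j, E) = -E/10 (h(j, E) = E/(-10) = E*(-⅒) = -E/10)
P(R, I) = R + 9*I (P(R, I) = 9*I + R = R + 9*I)
P(-60, -220) + h(176, 186) = (-60 + 9*(-220)) - ⅒*186 = (-60 - 1980) - 93/5 = -2040 - 93/5 = -10293/5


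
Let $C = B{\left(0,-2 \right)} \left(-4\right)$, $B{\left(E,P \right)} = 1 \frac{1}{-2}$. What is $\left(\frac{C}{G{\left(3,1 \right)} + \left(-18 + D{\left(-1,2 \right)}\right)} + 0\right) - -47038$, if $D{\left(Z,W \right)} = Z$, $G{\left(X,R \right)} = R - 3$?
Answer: $\frac{987796}{21} \approx 47038.0$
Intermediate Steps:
$G{\left(X,R \right)} = -3 + R$ ($G{\left(X,R \right)} = R - 3 = -3 + R$)
$B{\left(E,P \right)} = - \frac{1}{2}$ ($B{\left(E,P \right)} = 1 \left(- \frac{1}{2}\right) = - \frac{1}{2}$)
$C = 2$ ($C = \left(- \frac{1}{2}\right) \left(-4\right) = 2$)
$\left(\frac{C}{G{\left(3,1 \right)} + \left(-18 + D{\left(-1,2 \right)}\right)} + 0\right) - -47038 = \left(\frac{1}{\left(-3 + 1\right) - 19} \cdot 2 + 0\right) - -47038 = \left(\frac{1}{-2 - 19} \cdot 2 + 0\right) + 47038 = \left(\frac{1}{-21} \cdot 2 + 0\right) + 47038 = \left(\left(- \frac{1}{21}\right) 2 + 0\right) + 47038 = \left(- \frac{2}{21} + 0\right) + 47038 = - \frac{2}{21} + 47038 = \frac{987796}{21}$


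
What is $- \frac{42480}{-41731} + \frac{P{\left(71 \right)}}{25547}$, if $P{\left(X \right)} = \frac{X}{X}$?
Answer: $\frac{1085278291}{1066101857} \approx 1.018$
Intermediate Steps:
$P{\left(X \right)} = 1$
$- \frac{42480}{-41731} + \frac{P{\left(71 \right)}}{25547} = - \frac{42480}{-41731} + 1 \cdot \frac{1}{25547} = \left(-42480\right) \left(- \frac{1}{41731}\right) + 1 \cdot \frac{1}{25547} = \frac{42480}{41731} + \frac{1}{25547} = \frac{1085278291}{1066101857}$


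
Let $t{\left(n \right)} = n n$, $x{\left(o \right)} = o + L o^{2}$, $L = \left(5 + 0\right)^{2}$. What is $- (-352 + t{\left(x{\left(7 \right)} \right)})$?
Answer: $-1517472$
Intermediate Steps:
$L = 25$ ($L = 5^{2} = 25$)
$x{\left(o \right)} = o + 25 o^{2}$
$t{\left(n \right)} = n^{2}$
$- (-352 + t{\left(x{\left(7 \right)} \right)}) = - (-352 + \left(7 \left(1 + 25 \cdot 7\right)\right)^{2}) = - (-352 + \left(7 \left(1 + 175\right)\right)^{2}) = - (-352 + \left(7 \cdot 176\right)^{2}) = - (-352 + 1232^{2}) = - (-352 + 1517824) = \left(-1\right) 1517472 = -1517472$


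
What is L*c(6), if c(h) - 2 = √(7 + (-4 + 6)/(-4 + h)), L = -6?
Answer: -12 - 12*√2 ≈ -28.971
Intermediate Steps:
c(h) = 2 + √(7 + 2/(-4 + h)) (c(h) = 2 + √(7 + (-4 + 6)/(-4 + h)) = 2 + √(7 + 2/(-4 + h)))
L*c(6) = -6*(2 + √((-26 + 7*6)/(-4 + 6))) = -6*(2 + √((-26 + 42)/2)) = -6*(2 + √((½)*16)) = -6*(2 + √8) = -6*(2 + 2*√2) = -12 - 12*√2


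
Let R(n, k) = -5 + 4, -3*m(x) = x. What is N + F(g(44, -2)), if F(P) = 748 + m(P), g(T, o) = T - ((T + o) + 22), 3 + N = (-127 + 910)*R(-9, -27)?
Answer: -94/3 ≈ -31.333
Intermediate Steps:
m(x) = -x/3
R(n, k) = -1
N = -786 (N = -3 + (-127 + 910)*(-1) = -3 + 783*(-1) = -3 - 783 = -786)
g(T, o) = -22 - o (g(T, o) = T - (22 + T + o) = T + (-22 - T - o) = -22 - o)
F(P) = 748 - P/3
N + F(g(44, -2)) = -786 + (748 - (-22 - 1*(-2))/3) = -786 + (748 - (-22 + 2)/3) = -786 + (748 - 1/3*(-20)) = -786 + (748 + 20/3) = -786 + 2264/3 = -94/3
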